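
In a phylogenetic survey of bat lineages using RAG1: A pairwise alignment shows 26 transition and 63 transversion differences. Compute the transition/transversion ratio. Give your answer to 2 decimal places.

0.41

R = 26/63 = 0.412698… ≈ 0.41 (to 2 d.p.).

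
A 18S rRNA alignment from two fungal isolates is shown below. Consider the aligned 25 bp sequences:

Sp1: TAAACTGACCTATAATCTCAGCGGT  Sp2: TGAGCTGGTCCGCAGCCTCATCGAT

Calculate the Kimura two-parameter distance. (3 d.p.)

0.937

Of 25 sites, 10 differences are transitions and 1 are transversions, so P = 10/25 = 0.4 and Q = 1/25 = 0.04.
Under the Kimura two-parameter model, d = −½ ln(1 − 2P − Q) − ¼ ln(1 − 2Q).
1 − 2P − Q = 0.16, giving −½ ln(0.16) = 0.916291.
1 − 2Q = 0.92, giving −¼ ln(0.92) = 0.020845.
d = 0.916291 + 0.020845 = 0.937136.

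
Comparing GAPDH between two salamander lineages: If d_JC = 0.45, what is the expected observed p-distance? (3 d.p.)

p = (3/4)(1 − e^(−4d/3)) = 0.75 × (1 − e^(-0.6)) = 0.75 × (1 − 0.548812) = 0.338391.

0.338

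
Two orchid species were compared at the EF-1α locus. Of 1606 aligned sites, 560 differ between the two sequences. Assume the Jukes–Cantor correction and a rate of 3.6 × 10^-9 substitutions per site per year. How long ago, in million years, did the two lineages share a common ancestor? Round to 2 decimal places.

p = 560/1606 ≈ 0.348692.
d = −(3/4) ln(1 − 4p/3) = −0.75 ln(1 − 0.464923) = −0.75 ln(0.535077)
  = −0.75 × (-0.625345) = 0.469009 substitutions/site.
Under a molecular clock d = 2μt, so t = d/(2μ) = 0.469009 / (2 × 3.6 × 10^-9) = 65.14 million years.

65.14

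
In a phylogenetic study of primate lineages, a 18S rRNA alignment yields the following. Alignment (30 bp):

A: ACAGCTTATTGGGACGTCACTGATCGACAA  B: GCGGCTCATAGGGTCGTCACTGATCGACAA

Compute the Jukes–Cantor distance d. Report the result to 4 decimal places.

The sequences differ at 5 of 30 sites (1, 3, 7, 10, 14), so p = 5/30 ≈ 0.166667.
d = −(3/4) ln(1 − 4p/3) = −0.75 ln(1 − 0.222223) = −0.75 ln(0.777777)
  = −0.75 × (-0.251315) = 0.188486 substitutions/site.

0.1885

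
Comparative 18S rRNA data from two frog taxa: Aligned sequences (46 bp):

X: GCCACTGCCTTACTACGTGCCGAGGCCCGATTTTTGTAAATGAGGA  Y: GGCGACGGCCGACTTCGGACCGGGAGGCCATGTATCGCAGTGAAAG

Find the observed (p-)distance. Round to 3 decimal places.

The sequences differ at 24 of 46 positions.
p = 24/46 = 0.521739… ≈ 0.522 (to 3 d.p.).

0.522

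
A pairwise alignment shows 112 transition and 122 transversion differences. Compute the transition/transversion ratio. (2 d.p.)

0.92

R = 112/122 = 0.918032… ≈ 0.92 (to 2 d.p.).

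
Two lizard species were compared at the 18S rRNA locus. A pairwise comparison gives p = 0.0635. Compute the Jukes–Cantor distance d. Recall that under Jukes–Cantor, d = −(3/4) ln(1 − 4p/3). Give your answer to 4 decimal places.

0.0664

d = −(3/4) ln(1 − 4p/3) = −0.75 ln(1 − 0.084667) = −0.75 ln(0.915333)
  = −0.75 × (-0.088467) = 0.066350 substitutions/site.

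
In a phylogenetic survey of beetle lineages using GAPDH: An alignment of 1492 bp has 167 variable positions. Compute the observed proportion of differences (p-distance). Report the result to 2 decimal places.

0.11

p = 167/1492 = 0.111930… ≈ 0.11 (to 2 d.p.).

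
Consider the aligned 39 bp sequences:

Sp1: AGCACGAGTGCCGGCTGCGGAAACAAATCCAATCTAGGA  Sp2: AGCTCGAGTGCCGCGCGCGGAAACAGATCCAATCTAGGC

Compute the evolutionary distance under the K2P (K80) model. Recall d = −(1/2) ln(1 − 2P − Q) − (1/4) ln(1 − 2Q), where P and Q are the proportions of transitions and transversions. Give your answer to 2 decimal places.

0.17

Of 39 sites, 2 differences are transitions and 4 are transversions, so P = 2/39 ≈ 0.051282 and Q = 4/39 ≈ 0.102564.
Under the Kimura two-parameter model, d = −½ ln(1 − 2P − Q) − ¼ ln(1 − 2Q).
1 − 2P − Q = 0.794872, giving −½ ln(0.794872) = 0.114787.
1 − 2Q = 0.794872, giving −¼ ln(0.794872) = 0.057394.
d = 0.114787 + 0.057394 = 0.172181.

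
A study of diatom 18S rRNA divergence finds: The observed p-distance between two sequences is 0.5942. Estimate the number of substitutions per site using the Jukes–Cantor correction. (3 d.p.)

1.179

d = −(3/4) ln(1 − 4p/3) = −0.75 ln(1 − 0.792267) = −0.75 ln(0.207733)
  = −0.75 × (-1.571502) = 1.178627 substitutions/site.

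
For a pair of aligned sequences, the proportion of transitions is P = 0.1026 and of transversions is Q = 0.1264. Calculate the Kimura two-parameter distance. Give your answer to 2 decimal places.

Under the Kimura two-parameter model, d = −½ ln(1 − 2P − Q) − ¼ ln(1 − 2Q).
1 − 2P − Q = 0.6684, giving −½ ln(0.6684) = 0.201434.
1 − 2Q = 0.7472, giving −¼ ln(0.7472) = 0.072856.
d = 0.201434 + 0.072856 = 0.274290.

0.27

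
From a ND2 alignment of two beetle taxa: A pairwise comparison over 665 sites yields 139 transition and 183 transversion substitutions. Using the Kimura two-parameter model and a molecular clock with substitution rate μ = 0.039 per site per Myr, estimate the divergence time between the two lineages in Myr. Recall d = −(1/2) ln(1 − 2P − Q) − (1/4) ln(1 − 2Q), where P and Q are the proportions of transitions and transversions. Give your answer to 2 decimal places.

10.14

P = 139/665 ≈ 0.209023 and Q = 183/665 ≈ 0.275188.
Under the Kimura two-parameter model, d = −½ ln(1 − 2P − Q) − ¼ ln(1 − 2Q).
1 − 2P − Q = 0.306766, giving −½ ln(0.306766) = 0.590835.
1 − 2Q = 0.449624, giving −¼ ln(0.449624) = 0.199836.
d = 0.590835 + 0.199836 = 0.790671.
Under a molecular clock d = 2μt, so t = d/(2μ) = 0.790671 / (2 × 0.039) = 10.14 Myr.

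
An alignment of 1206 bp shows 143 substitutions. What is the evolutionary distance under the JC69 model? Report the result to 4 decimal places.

0.1291

p = 143/1206 ≈ 0.118574.
d = −(3/4) ln(1 − 4p/3) = −0.75 ln(1 − 0.158099) = −0.75 ln(0.841901)
  = −0.75 × (-0.172093) = 0.129070 substitutions/site.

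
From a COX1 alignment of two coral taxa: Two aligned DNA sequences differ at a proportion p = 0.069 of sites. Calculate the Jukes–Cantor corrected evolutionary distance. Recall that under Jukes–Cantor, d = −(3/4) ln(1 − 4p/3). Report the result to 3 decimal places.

0.072

d = −(3/4) ln(1 − 4p/3) = −0.75 ln(1 − 0.092) = −0.75 ln(0.908)
  = −0.75 × (-0.096511) = 0.072383 substitutions/site.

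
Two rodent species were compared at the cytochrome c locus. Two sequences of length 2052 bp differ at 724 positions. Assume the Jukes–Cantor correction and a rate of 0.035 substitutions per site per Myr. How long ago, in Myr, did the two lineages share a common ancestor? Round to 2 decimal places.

6.81

p = 724/2052 ≈ 0.352827.
d = −(3/4) ln(1 − 4p/3) = −0.75 ln(1 − 0.470436) = −0.75 ln(0.529564)
  = −0.75 × (-0.635701) = 0.476776 substitutions/site.
Under a molecular clock d = 2μt, so t = d/(2μ) = 0.476776 / (2 × 0.035) = 6.81 Myr.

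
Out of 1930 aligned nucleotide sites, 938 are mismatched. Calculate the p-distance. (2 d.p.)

0.49

p = 938/1930 = 0.486010… ≈ 0.49 (to 2 d.p.).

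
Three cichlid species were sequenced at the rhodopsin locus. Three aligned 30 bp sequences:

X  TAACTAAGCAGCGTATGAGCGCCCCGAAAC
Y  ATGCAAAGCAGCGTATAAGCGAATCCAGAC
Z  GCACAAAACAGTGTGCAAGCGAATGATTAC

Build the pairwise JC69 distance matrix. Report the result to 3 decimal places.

X–Y: 10/30 sites differ → p ≈ 0.333333, d = −0.75 ln(1 − 0.444444) = 0.440839 ≈ 0.441.
X–Z: 15/30 sites differ → p = 0.5, d = −0.75 ln(1 − 0.666667) = 0.823960 ≈ 0.824.
Y–Z: 11/30 sites differ → p ≈ 0.366667, d = −0.75 ln(1 − 0.488889) = 0.503376 ≈ 0.503.

d(X,Y) = 0.441, d(X,Z) = 0.824, d(Y,Z) = 0.503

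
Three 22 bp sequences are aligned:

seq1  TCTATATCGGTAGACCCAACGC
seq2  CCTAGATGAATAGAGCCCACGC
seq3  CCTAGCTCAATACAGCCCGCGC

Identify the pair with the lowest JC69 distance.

seq1–seq2: 7/22 differ, p = 0.318, d = 0.414.
seq1–seq3: 9/22 differ, p = 0.409, d = 0.591.
seq2–seq3: 4/22 differ, p = 0.182, d = 0.208.
The smallest distance is between seq2 and seq3.

seq2 and seq3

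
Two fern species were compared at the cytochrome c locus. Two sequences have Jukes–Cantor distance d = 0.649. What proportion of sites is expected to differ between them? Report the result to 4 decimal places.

p = (3/4)(1 − e^(−4d/3)) = 0.75 × (1 − e^(-0.865333)) = 0.75 × (1 − 0.420911) = 0.434317.

0.4343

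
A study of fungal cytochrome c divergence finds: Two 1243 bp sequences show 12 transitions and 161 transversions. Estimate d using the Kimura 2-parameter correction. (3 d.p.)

P = 12/1243 ≈ 0.009654 and Q = 161/1243 ≈ 0.129525.
Under the Kimura two-parameter model, d = −½ ln(1 − 2P − Q) − ¼ ln(1 − 2Q).
1 − 2P − Q = 0.851167, giving −½ ln(0.851167) = 0.080573.
1 − 2Q = 0.74095, giving −¼ ln(0.74095) = 0.074956.
d = 0.080573 + 0.074956 = 0.155529.

0.156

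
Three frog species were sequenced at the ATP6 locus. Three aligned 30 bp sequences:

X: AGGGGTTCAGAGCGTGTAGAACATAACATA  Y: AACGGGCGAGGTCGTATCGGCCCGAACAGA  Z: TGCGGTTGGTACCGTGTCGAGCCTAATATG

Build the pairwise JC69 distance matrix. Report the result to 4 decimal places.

X–Y: 14/30 sites differ → p ≈ 0.466667, d = −0.75 ln(1 − 0.622223) = 0.730088 ≈ 0.7301.
X–Z: 11/30 sites differ → p ≈ 0.366667, d = −0.75 ln(1 − 0.488889) = 0.503376 ≈ 0.5034.
Y–Z: 15/30 sites differ → p = 0.5, d = −0.75 ln(1 − 0.666667) = 0.823960 ≈ 0.8240.

d(X,Y) = 0.7301, d(X,Z) = 0.5034, d(Y,Z) = 0.8240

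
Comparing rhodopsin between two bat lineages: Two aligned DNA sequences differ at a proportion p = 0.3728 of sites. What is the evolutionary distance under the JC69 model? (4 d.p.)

0.5155

d = −(3/4) ln(1 − 4p/3) = −0.75 ln(1 − 0.497067) = −0.75 ln(0.502933)
  = −0.75 × (-0.687298) = 0.515474 substitutions/site.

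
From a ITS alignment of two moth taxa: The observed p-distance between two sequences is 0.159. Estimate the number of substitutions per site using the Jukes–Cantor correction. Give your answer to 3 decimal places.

0.179

d = −(3/4) ln(1 − 4p/3) = −0.75 ln(1 − 0.212) = −0.75 ln(0.788)
  = −0.75 × (-0.238257) = 0.178693 substitutions/site.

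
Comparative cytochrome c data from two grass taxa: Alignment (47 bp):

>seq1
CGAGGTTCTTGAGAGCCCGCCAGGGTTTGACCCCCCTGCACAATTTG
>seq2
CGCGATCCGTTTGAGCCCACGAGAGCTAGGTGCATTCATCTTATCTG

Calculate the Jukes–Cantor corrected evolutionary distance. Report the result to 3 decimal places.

The sequences differ at 24 of 47 sites, so p = 24/47 ≈ 0.510638.
d = −(3/4) ln(1 − 4p/3) = −0.75 ln(1 − 0.680851) = −0.75 ln(0.319149)
  = −0.75 × (-1.142097) = 0.856573 substitutions/site.

0.857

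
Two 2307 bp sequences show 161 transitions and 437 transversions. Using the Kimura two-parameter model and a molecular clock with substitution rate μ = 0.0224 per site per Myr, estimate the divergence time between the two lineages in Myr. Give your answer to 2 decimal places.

P = 161/2307 ≈ 0.069788 and Q = 437/2307 ≈ 0.189423.
Under the Kimura two-parameter model, d = −½ ln(1 − 2P − Q) − ¼ ln(1 − 2Q).
1 − 2P − Q = 0.671001, giving −½ ln(0.671001) = 0.199492.
1 − 2Q = 0.621154, giving −¼ ln(0.621154) = 0.119044.
d = 0.199492 + 0.119044 = 0.318536.
Under a molecular clock d = 2μt, so t = d/(2μ) = 0.318536 / (2 × 0.0224) = 7.11 Myr.

7.11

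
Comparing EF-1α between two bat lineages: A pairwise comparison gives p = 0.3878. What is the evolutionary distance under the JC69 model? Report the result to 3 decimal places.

d = −(3/4) ln(1 − 4p/3) = −0.75 ln(1 − 0.517067) = −0.75 ln(0.482933)
  = −0.75 × (-0.727877) = 0.545908 substitutions/site.

0.546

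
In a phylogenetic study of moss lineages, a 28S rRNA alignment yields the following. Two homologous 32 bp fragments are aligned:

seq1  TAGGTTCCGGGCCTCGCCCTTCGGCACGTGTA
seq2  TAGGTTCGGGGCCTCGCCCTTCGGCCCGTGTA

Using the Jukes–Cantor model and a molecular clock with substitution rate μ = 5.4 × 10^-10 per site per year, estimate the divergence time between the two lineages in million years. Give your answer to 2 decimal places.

The sequences differ at 2 of 32 sites (8, 26), so p = 2/32 = 0.0625.
d = −(3/4) ln(1 − 4p/3) = −0.75 ln(1 − 0.083333) = −0.75 ln(0.916667)
  = −0.75 × (-0.087011) = 0.065258 substitutions/site.
Under a molecular clock d = 2μt, so t = d/(2μ) = 0.065258 / (2 × 5.4 × 10^-10) = 60.42 million years.

60.42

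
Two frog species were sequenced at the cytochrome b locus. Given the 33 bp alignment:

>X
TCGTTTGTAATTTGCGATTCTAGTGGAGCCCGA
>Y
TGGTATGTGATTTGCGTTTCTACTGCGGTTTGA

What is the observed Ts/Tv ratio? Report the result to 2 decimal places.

1.00

Transitions are A↔G and C↔T; transversions are all other mismatches.
Transitions: 5. Transversions: 5.
R = 5/5 = 1.00.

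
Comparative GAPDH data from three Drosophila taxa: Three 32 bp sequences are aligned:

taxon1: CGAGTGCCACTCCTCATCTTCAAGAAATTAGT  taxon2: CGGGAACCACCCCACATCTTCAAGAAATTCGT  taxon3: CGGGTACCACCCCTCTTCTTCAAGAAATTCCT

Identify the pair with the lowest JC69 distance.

taxon1–taxon2: 6/32 differ, p = 0.188, d = 0.216.
taxon1–taxon3: 6/32 differ, p = 0.188, d = 0.216.
taxon2–taxon3: 4/32 differ, p = 0.125, d = 0.137.
The smallest distance is between taxon2 and taxon3.

taxon2 and taxon3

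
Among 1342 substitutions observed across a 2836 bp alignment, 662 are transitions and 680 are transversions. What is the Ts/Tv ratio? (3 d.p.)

0.974

R = 662/680 = 0.973529… ≈ 0.974 (to 3 d.p.).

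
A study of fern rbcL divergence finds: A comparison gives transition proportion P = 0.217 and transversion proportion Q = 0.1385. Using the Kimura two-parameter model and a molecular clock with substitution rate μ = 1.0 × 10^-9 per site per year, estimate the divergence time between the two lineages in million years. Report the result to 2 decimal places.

252.99

Under the Kimura two-parameter model, d = −½ ln(1 − 2P − Q) − ¼ ln(1 − 2Q).
1 − 2P − Q = 0.4275, giving −½ ln(0.4275) = 0.424900.
1 − 2Q = 0.723, giving −¼ ln(0.723) = 0.081087.
d = 0.424900 + 0.081087 = 0.505987.
Under a molecular clock d = 2μt, so t = d/(2μ) = 0.505987 / (2 × 1.0 × 10^-9) = 252.99 million years.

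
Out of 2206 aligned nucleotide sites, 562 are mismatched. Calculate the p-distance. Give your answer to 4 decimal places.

0.2548

p = 562/2206 = 0.254759… ≈ 0.2548 (to 4 d.p.).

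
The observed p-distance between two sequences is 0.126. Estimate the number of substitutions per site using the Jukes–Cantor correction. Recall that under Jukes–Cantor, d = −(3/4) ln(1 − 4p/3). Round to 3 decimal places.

0.138

d = −(3/4) ln(1 − 4p/3) = −0.75 ln(1 − 0.168) = −0.75 ln(0.832)
  = −0.75 × (-0.183923) = 0.137942 substitutions/site.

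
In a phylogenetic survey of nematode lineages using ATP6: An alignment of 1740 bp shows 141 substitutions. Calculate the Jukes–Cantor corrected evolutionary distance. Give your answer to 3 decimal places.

p = 141/1740 ≈ 0.081034.
d = −(3/4) ln(1 − 4p/3) = −0.75 ln(1 − 0.108045) = −0.75 ln(0.891955)
  = −0.75 × (-0.114340) = 0.085755 substitutions/site.

0.086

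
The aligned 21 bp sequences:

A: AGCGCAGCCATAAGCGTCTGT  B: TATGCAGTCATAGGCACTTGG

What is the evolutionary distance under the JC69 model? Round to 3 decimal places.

The sequences differ at 9 of 21 sites (1, 2, 3, 8, 13, 16, 17, 18, 21), so p = 9/21 ≈ 0.428571.
d = −(3/4) ln(1 − 4p/3) = −0.75 ln(1 − 0.571428) = −0.75 ln(0.428572)
  = −0.75 × (-0.847297) = 0.635473 substitutions/site.

0.635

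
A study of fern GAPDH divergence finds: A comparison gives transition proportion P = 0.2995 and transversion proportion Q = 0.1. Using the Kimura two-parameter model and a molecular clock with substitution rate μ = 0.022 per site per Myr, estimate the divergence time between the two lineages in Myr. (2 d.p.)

Under the Kimura two-parameter model, d = −½ ln(1 − 2P − Q) − ¼ ln(1 − 2Q).
1 − 2P − Q = 0.301, giving −½ ln(0.301) = 0.600323.
1 − 2Q = 0.8, giving −¼ ln(0.8) = 0.055786.
d = 0.600323 + 0.055786 = 0.656109.
Under a molecular clock d = 2μt, so t = d/(2μ) = 0.656109 / (2 × 0.022) = 14.91 Myr.

14.91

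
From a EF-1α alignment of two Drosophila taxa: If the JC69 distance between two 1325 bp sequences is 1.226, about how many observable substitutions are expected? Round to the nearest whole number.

Invert JC69: p = (3/4)(1 − e^(−4d/3)) = 0.75 × (1 − e^(-1.634667)) = 0.75 × (1 − 0.195017) = 0.603737.
Expected differing sites = pL ≈ 0.603737 × 1325 = 799.951525 ≈ 800.

800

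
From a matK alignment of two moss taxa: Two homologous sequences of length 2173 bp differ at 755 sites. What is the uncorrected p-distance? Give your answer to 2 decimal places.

p = 755/2173 = 0.347445… ≈ 0.35 (to 2 d.p.).

0.35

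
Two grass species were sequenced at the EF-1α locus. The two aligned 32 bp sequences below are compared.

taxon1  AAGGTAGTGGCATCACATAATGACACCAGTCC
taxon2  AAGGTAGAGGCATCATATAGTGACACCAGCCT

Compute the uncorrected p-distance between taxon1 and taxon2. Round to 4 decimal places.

0.1563

The sequences differ at 5 of 32 positions (sites 8, 16, 20, 30, 32).
p = 5/32 = 0.15625 ≈ 0.1563 (to 4 d.p.).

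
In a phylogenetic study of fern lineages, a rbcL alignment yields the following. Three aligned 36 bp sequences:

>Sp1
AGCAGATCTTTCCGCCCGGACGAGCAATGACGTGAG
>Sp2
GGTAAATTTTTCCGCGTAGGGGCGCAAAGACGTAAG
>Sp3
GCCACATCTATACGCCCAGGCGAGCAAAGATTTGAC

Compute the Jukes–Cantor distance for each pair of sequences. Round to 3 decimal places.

Sp1–Sp2: 12/36 sites differ → p ≈ 0.333333, d = −0.75 ln(1 − 0.444444) = 0.440839 ≈ 0.441.
Sp1–Sp3: 11/36 sites differ → p ≈ 0.305556, d = −0.75 ln(1 − 0.407408) = 0.392437 ≈ 0.392.
Sp2–Sp3: 14/36 sites differ → p ≈ 0.388889, d = −0.75 ln(1 − 0.518519) = 0.548166 ≈ 0.548.

d(Sp1,Sp2) = 0.441, d(Sp1,Sp3) = 0.392, d(Sp2,Sp3) = 0.548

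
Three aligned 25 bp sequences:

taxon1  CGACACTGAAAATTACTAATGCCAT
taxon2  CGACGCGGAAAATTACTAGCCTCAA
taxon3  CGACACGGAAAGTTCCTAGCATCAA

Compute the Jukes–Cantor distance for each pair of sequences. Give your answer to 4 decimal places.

taxon1–taxon2: 7/25 sites differ → p = 0.28, d = −0.75 ln(1 − 0.373333) = 0.350505 ≈ 0.3505.
taxon1–taxon3: 8/25 sites differ → p = 0.32, d = −0.75 ln(1 − 0.426667) = 0.417216 ≈ 0.4172.
taxon2–taxon3: 4/25 sites differ → p = 0.16, d = −0.75 ln(1 − 0.213333) = 0.179963 ≈ 0.1800.

d(taxon1,taxon2) = 0.3505, d(taxon1,taxon3) = 0.4172, d(taxon2,taxon3) = 0.1800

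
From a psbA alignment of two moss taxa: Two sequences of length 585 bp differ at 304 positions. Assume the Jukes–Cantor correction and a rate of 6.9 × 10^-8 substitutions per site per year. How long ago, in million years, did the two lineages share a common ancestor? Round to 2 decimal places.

6.42

p = 304/585 ≈ 0.519658.
d = −(3/4) ln(1 − 4p/3) = −0.75 ln(1 − 0.692877) = −0.75 ln(0.307123)
  = −0.75 × (-1.180507) = 0.885380 substitutions/site.
Under a molecular clock d = 2μt, so t = d/(2μ) = 0.885380 / (2 × 6.9 × 10^-8) = 6.42 million years.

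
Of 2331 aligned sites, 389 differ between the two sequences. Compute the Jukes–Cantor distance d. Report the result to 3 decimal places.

0.189

p = 389/2331 ≈ 0.166881.
d = −(3/4) ln(1 − 4p/3) = −0.75 ln(1 − 0.222508) = −0.75 ln(0.777492)
  = −0.75 × (-0.251682) = 0.188762 substitutions/site.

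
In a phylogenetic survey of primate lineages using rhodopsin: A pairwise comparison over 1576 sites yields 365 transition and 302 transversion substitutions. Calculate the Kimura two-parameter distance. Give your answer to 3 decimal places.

0.653

P = 365/1576 ≈ 0.231599 and Q = 302/1576 ≈ 0.191624.
Under the Kimura two-parameter model, d = −½ ln(1 − 2P − Q) − ¼ ln(1 − 2Q).
1 − 2P − Q = 0.345178, giving −½ ln(0.345178) = 0.531848.
1 − 2Q = 0.616752, giving −¼ ln(0.616752) = 0.120822.
d = 0.531848 + 0.120822 = 0.652670.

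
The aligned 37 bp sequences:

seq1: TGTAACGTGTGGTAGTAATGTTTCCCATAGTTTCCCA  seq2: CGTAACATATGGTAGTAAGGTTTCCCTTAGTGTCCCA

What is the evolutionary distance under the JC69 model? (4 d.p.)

0.1827

The sequences differ at 6 of 37 sites (1, 7, 9, 19, 27, 32), so p = 6/37 ≈ 0.162162.
d = −(3/4) ln(1 − 4p/3) = −0.75 ln(1 − 0.216216) = −0.75 ln(0.783784)
  = −0.75 × (-0.243622) = 0.182717 substitutions/site.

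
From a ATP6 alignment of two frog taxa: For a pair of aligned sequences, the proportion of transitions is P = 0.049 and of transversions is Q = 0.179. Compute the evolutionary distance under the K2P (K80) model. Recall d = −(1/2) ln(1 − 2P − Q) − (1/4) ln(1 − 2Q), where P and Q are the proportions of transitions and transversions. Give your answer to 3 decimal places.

0.273

Under the Kimura two-parameter model, d = −½ ln(1 − 2P − Q) − ¼ ln(1 − 2Q).
1 − 2P − Q = 0.723, giving −½ ln(0.723) = 0.162173.
1 − 2Q = 0.642, giving −¼ ln(0.642) = 0.110792.
d = 0.162173 + 0.110792 = 0.272965.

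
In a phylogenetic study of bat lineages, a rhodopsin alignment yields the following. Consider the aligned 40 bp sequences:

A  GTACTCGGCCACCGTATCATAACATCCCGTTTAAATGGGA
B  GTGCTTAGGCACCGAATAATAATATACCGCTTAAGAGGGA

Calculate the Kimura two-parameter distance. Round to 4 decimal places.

0.3486

Of 40 sites, 6 differences are transitions and 5 are transversions, so P = 6/40 = 0.15 and Q = 5/40 = 0.125.
Under the Kimura two-parameter model, d = −½ ln(1 − 2P − Q) − ¼ ln(1 − 2Q).
1 − 2P − Q = 0.575, giving −½ ln(0.575) = 0.276693.
1 − 2Q = 0.75, giving −¼ ln(0.75) = 0.071921.
d = 0.276693 + 0.071921 = 0.348614.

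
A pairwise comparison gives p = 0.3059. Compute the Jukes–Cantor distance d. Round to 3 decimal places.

0.393

d = −(3/4) ln(1 − 4p/3) = −0.75 ln(1 − 0.407867) = −0.75 ln(0.592133)
  = −0.75 × (-0.524024) = 0.393018 substitutions/site.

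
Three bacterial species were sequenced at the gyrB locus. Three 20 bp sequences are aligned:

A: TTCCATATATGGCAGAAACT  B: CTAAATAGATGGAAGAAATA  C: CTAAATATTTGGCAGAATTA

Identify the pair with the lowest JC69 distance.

A–B: 7/20 differ, p = 0.350, d = 0.471.
A–C: 7/20 differ, p = 0.350, d = 0.471.
B–C: 4/20 differ, p = 0.200, d = 0.233.
The smallest distance is between B and C.

B and C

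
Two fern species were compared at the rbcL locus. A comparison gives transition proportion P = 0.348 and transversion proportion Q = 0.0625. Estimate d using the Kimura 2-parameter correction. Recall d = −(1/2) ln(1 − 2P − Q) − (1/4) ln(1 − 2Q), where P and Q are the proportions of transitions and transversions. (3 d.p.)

0.744

Under the Kimura two-parameter model, d = −½ ln(1 − 2P − Q) − ¼ ln(1 − 2Q).
1 − 2P − Q = 0.2415, giving −½ ln(0.2415) = 0.710443.
1 − 2Q = 0.875, giving −¼ ln(0.875) = 0.033383.
d = 0.710443 + 0.033383 = 0.743826.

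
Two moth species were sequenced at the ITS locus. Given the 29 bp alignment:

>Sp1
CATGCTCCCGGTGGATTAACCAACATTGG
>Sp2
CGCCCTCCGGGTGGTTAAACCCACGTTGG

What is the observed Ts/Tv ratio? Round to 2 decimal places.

Transitions are A↔G and C↔T; transversions are all other mismatches.
Transitions: 3. Transversions: 5.
R = 3/5 = 0.60.

0.60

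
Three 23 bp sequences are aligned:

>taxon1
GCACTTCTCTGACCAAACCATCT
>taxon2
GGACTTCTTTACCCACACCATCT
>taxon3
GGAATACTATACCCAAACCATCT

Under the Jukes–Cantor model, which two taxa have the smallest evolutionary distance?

taxon2 and taxon3

taxon1–taxon2: 5/23 differ, p = 0.217, d = 0.257.
taxon1–taxon3: 6/23 differ, p = 0.261, d = 0.321.
taxon2–taxon3: 4/23 differ, p = 0.174, d = 0.198.
The smallest distance is between taxon2 and taxon3.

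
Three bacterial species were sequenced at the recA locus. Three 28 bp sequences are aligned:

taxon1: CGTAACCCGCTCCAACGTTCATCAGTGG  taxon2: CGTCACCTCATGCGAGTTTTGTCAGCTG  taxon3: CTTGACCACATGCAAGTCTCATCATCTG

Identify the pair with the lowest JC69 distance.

taxon2 and taxon3

taxon1–taxon2: 12/28 differ, p = 0.429, d = 0.635.
taxon1–taxon3: 12/28 differ, p = 0.429, d = 0.635.
taxon2–taxon3: 8/28 differ, p = 0.286, d = 0.360.
The smallest distance is between taxon2 and taxon3.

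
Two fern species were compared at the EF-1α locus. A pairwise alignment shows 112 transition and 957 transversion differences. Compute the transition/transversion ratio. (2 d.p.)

0.12

R = 112/957 = 0.117032… ≈ 0.12 (to 2 d.p.).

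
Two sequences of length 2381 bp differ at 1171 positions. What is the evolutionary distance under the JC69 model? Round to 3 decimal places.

p = 1171/2381 ≈ 0.49181.
d = −(3/4) ln(1 − 4p/3) = −0.75 ln(1 − 0.655747) = −0.75 ln(0.344253)
  = −0.75 × (-1.066378) = 0.799784 substitutions/site.

0.800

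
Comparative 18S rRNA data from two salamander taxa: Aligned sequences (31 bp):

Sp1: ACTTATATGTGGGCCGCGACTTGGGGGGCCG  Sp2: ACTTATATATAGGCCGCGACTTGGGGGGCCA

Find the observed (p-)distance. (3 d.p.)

0.097

The sequences differ at 3 of 31 positions (sites 9, 11, 31).
p = 3/31 = 0.096774… ≈ 0.097 (to 3 d.p.).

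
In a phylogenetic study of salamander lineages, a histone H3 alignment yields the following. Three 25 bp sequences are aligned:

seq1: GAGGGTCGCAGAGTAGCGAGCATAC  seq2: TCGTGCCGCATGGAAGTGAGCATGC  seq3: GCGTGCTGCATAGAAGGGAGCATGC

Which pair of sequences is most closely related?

seq1–seq2: 9/25 differ, p = 0.360, d = 0.490.
seq1–seq3: 8/25 differ, p = 0.320, d = 0.417.
seq2–seq3: 4/25 differ, p = 0.160, d = 0.180.
The smallest distance is between seq2 and seq3.

seq2 and seq3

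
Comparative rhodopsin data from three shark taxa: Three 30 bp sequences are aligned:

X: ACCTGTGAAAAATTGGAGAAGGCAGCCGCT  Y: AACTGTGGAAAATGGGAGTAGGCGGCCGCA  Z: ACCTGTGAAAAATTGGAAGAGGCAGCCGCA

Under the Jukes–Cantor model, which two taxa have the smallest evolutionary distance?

X and Z

X–Y: 6/30 differ, p = 0.200, d = 0.233.
X–Z: 3/30 differ, p = 0.100, d = 0.107.
Y–Z: 6/30 differ, p = 0.200, d = 0.233.
The smallest distance is between X and Z.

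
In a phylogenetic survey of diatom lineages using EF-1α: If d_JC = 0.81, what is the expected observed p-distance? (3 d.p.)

0.495

p = (3/4)(1 − e^(−4d/3)) = 0.75 × (1 − e^(-1.08)) = 0.75 × (1 − 0.339596) = 0.495303.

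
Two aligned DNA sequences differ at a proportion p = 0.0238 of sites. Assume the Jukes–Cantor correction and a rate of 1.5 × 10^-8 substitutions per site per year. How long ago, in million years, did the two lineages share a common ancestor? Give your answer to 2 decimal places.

d = −(3/4) ln(1 − 4p/3) = −0.75 ln(1 − 0.031733) = −0.75 ln(0.968267)
  = −0.75 × (-0.032247) = 0.024185 substitutions/site.
Under a molecular clock d = 2μt, so t = d/(2μ) = 0.024185 / (2 × 1.5 × 10^-8) = 0.81 million years.

0.81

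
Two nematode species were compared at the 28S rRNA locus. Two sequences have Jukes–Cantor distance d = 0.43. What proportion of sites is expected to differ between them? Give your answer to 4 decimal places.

p = (3/4)(1 − e^(−4d/3)) = 0.75 × (1 − e^(-0.573333)) = 0.75 × (1 − 0.563644) = 0.327267.

0.3273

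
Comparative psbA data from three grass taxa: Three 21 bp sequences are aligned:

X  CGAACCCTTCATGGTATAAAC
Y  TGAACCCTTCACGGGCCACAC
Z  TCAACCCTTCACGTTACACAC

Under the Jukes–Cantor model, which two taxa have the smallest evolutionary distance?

Y and Z

X–Y: 6/21 differ, p = 0.286, d = 0.360.
X–Z: 6/21 differ, p = 0.286, d = 0.360.
Y–Z: 4/21 differ, p = 0.190, d = 0.220.
The smallest distance is between Y and Z.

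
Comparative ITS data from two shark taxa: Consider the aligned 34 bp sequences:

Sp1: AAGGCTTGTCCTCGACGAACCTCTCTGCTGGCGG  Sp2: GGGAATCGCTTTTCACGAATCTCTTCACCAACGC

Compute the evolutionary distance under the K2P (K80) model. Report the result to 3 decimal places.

1.812

Of 34 sites, 15 differences are transitions and 3 are transversions, so P = 15/34 ≈ 0.441176 and Q = 3/34 ≈ 0.088235.
Under the Kimura two-parameter model, d = −½ ln(1 − 2P − Q) − ¼ ln(1 − 2Q).
1 − 2P − Q = 0.029413, giving −½ ln(0.029413) = 1.763159.
1 − 2Q = 0.82353, giving −¼ ln(0.82353) = 0.048539.
d = 1.763159 + 0.048539 = 1.811698.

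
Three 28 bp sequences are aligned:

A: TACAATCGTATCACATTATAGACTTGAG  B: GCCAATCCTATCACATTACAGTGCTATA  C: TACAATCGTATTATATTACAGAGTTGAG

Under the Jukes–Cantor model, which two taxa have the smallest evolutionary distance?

A and C

A–B: 10/28 differ, p = 0.357, d = 0.485.
A–C: 4/28 differ, p = 0.143, d = 0.158.
B–C: 10/28 differ, p = 0.357, d = 0.485.
The smallest distance is between A and C.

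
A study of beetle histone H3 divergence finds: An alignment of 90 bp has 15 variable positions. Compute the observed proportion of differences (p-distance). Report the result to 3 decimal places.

p = 15/90 = 0.166666… ≈ 0.167 (to 3 d.p.).

0.167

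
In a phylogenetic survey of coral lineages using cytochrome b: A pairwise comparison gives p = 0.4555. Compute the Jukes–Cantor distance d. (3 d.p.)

d = −(3/4) ln(1 − 4p/3) = −0.75 ln(1 − 0.607333) = −0.75 ln(0.392667)
  = −0.75 × (-0.934793) = 0.701095 substitutions/site.

0.701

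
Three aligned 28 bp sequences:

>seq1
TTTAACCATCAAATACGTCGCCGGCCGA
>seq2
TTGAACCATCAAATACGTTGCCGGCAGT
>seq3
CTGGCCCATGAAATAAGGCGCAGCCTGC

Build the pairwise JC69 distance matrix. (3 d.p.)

seq1–seq2: 4/28 sites differ → p ≈ 0.142857, d = −0.75 ln(1 − 0.190476) = 0.158482 ≈ 0.158.
seq1–seq3: 11/28 sites differ → p ≈ 0.392857, d = −0.75 ln(1 − 0.523809) = 0.556452 ≈ 0.556.
seq2–seq3: 11/28 sites differ → p ≈ 0.392857, d = −0.75 ln(1 − 0.523809) = 0.556452 ≈ 0.556.

d(seq1,seq2) = 0.158, d(seq1,seq3) = 0.556, d(seq2,seq3) = 0.556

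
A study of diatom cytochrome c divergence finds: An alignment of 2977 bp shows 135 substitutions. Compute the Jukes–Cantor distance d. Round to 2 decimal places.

0.05

p = 135/2977 ≈ 0.045348.
d = −(3/4) ln(1 − 4p/3) = −0.75 ln(1 − 0.060464) = −0.75 ln(0.939536)
  = −0.75 × (-0.062369) = 0.046777 substitutions/site.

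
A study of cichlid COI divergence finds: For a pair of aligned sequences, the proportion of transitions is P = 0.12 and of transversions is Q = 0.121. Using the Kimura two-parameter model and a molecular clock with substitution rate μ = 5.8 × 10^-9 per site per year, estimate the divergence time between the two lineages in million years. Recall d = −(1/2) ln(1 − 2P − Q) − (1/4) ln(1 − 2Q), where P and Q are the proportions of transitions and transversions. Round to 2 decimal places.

Under the Kimura two-parameter model, d = −½ ln(1 − 2P − Q) − ¼ ln(1 − 2Q).
1 − 2P − Q = 0.639, giving −½ ln(0.639) = 0.223925.
1 − 2Q = 0.758, giving −¼ ln(0.758) = 0.069268.
d = 0.223925 + 0.069268 = 0.293193.
Under a molecular clock d = 2μt, so t = d/(2μ) = 0.293193 / (2 × 5.8 × 10^-9) = 25.28 million years.

25.28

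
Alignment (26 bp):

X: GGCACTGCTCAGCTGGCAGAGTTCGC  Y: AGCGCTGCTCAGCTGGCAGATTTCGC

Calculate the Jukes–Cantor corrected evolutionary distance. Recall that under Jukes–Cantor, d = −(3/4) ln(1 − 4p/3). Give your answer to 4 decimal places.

The sequences differ at 3 of 26 sites (1, 4, 21), so p = 3/26 ≈ 0.115385.
d = −(3/4) ln(1 − 4p/3) = −0.75 ln(1 − 0.153847) = −0.75 ln(0.846153)
  = −0.75 × (-0.167055) = 0.125291 substitutions/site.

0.1253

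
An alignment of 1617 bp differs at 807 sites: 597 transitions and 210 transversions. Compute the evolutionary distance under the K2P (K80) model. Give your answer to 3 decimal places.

1.089

P = 597/1617 ≈ 0.369202 and Q = 210/1617 ≈ 0.12987.
Under the Kimura two-parameter model, d = −½ ln(1 − 2P − Q) − ¼ ln(1 − 2Q).
1 − 2P − Q = 0.131726, giving −½ ln(0.131726) = 1.013516.
1 − 2Q = 0.74026, giving −¼ ln(0.74026) = 0.075188.
d = 1.013516 + 0.075188 = 1.088704.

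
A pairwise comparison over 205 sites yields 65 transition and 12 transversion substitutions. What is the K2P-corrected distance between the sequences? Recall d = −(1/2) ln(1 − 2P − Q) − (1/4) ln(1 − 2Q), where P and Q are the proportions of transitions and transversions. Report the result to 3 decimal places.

0.621

P = 65/205 ≈ 0.317073 and Q = 12/205 ≈ 0.058537.
Under the Kimura two-parameter model, d = −½ ln(1 − 2P − Q) − ¼ ln(1 − 2Q).
1 − 2P − Q = 0.307317, giving −½ ln(0.307317) = 0.589938.
1 − 2Q = 0.882926, giving −¼ ln(0.882926) = 0.031128.
d = 0.589938 + 0.031128 = 0.621066.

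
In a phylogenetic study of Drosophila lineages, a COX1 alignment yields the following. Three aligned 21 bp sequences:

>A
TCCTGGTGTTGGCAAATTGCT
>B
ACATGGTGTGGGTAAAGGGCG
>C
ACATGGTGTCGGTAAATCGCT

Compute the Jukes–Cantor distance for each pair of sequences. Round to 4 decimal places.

A–B: 7/21 sites differ → p ≈ 0.333333, d = −0.75 ln(1 − 0.444444) = 0.440839 ≈ 0.4408.
A–C: 5/21 sites differ → p ≈ 0.238095, d = −0.75 ln(1 − 0.31746) = 0.286451 ≈ 0.2865.
B–C: 4/21 sites differ → p ≈ 0.190476, d = −0.75 ln(1 − 0.253968) = 0.219740 ≈ 0.2197.

d(A,B) = 0.4408, d(A,C) = 0.2865, d(B,C) = 0.2197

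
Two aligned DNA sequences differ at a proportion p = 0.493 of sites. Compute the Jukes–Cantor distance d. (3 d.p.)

0.803

d = −(3/4) ln(1 − 4p/3) = −0.75 ln(1 − 0.657333) = −0.75 ln(0.342667)
  = −0.75 × (-1.070996) = 0.803247 substitutions/site.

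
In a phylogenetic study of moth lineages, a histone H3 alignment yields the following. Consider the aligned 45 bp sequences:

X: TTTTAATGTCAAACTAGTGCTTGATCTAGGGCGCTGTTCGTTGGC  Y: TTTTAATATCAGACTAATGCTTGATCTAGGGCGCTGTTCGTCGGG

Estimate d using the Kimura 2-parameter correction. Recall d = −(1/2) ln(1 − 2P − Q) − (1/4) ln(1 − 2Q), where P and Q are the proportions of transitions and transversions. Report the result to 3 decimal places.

Of 45 sites, 4 differences are transitions and 1 are transversions, so P = 4/45 ≈ 0.088889 and Q = 1/45 ≈ 0.022222.
Under the Kimura two-parameter model, d = −½ ln(1 − 2P − Q) − ¼ ln(1 − 2Q).
1 − 2P − Q = 0.8, giving −½ ln(0.8) = 0.111572.
1 − 2Q = 0.955556, giving −¼ ln(0.955556) = 0.011365.
d = 0.111572 + 0.011365 = 0.122937.

0.123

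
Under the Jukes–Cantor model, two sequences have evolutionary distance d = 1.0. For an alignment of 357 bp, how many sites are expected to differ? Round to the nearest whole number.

Invert JC69: p = (3/4)(1 − e^(−4d/3)) = 0.75 × (1 − e^(-1.333333)) = 0.75 × (1 − 0.263597) = 0.552302.
Expected differing sites = pL ≈ 0.552302 × 357 = 197.171814 ≈ 197.

197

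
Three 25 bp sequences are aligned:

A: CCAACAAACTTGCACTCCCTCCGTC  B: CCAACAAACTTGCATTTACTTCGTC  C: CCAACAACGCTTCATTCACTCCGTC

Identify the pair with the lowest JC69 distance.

A–B: 4/25 differ, p = 0.160, d = 0.180.
A–C: 6/25 differ, p = 0.240, d = 0.289.
B–C: 6/25 differ, p = 0.240, d = 0.289.
The smallest distance is between A and B.

A and B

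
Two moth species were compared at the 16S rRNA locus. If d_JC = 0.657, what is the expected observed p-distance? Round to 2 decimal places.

p = (3/4)(1 − e^(−4d/3)) = 0.75 × (1 − e^(-0.876)) = 0.75 × (1 − 0.416445) = 0.437666.

0.44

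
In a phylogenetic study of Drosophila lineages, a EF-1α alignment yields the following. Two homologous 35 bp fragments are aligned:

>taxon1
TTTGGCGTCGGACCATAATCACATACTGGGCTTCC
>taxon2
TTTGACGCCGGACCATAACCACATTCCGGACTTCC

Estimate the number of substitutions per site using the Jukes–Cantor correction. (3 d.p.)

0.195

The sequences differ at 6 of 35 sites (5, 8, 19, 25, 27, 30), so p = 6/35 ≈ 0.171429.
d = −(3/4) ln(1 − 4p/3) = −0.75 ln(1 − 0.228572) = −0.75 ln(0.771428)
  = −0.75 × (-0.259512) = 0.194634 substitutions/site.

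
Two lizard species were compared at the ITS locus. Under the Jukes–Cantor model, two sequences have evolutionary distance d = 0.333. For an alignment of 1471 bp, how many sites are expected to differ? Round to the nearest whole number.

396

Invert JC69: p = (3/4)(1 − e^(−4d/3)) = 0.75 × (1 − e^(-0.444)) = 0.75 × (1 − 0.641465) = 0.268901.
Expected differing sites = pL ≈ 0.268901 × 1471 = 395.553371 ≈ 396.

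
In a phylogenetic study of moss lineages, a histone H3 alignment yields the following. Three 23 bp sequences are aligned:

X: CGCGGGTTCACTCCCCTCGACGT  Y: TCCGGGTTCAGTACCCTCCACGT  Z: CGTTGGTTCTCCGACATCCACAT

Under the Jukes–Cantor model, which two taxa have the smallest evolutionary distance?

X and Y

X–Y: 5/23 differ, p = 0.217, d = 0.257.
X–Z: 9/23 differ, p = 0.391, d = 0.553.
Y–Z: 11/23 differ, p = 0.478, d = 0.761.
The smallest distance is between X and Y.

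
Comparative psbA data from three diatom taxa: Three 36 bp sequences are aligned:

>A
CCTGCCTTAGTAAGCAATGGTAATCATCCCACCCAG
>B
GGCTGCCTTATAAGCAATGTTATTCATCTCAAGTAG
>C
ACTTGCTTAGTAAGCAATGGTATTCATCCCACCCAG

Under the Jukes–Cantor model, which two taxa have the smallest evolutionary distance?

A–B: 14/36 differ, p = 0.389, d = 0.548.
A–C: 4/36 differ, p = 0.111, d = 0.120.
B–C: 11/36 differ, p = 0.306, d = 0.392.
The smallest distance is between A and C.

A and C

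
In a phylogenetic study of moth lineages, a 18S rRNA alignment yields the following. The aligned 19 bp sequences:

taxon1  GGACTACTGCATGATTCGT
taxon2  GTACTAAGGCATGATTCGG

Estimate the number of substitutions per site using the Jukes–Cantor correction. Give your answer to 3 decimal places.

0.247

The sequences differ at 4 of 19 sites (2, 7, 8, 19), so p = 4/19 ≈ 0.210526.
d = −(3/4) ln(1 − 4p/3) = −0.75 ln(1 − 0.280701) = −0.75 ln(0.719299)
  = −0.75 × (-0.329478) = 0.247109 substitutions/site.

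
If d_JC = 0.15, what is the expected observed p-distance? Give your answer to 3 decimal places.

p = (3/4)(1 − e^(−4d/3)) = 0.75 × (1 − e^(-0.2)) = 0.75 × (1 − 0.818731) = 0.135952.

0.136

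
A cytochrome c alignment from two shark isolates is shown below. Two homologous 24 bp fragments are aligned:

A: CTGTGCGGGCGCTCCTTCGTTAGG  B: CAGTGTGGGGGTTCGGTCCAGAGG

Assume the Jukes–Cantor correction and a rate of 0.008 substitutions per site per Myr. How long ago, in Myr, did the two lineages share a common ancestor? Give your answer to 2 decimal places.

32.49

The sequences differ at 9 of 24 sites (2, 6, 10, 12, 15, 16, 19, 20, 21), so p = 9/24 = 0.375.
d = −(3/4) ln(1 − 4p/3) = −0.75 ln(1 − 0.5) = −0.75 ln(0.5)
  = −0.75 × (-0.693147) = 0.519860 substitutions/site.
Under a molecular clock d = 2μt, so t = d/(2μ) = 0.519860 / (2 × 0.008) = 32.49 Myr.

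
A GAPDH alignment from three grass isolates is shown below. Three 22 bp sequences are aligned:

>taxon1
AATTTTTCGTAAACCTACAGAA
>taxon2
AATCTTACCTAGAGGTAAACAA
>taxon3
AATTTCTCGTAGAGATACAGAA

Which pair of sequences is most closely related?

taxon1 and taxon3

taxon1–taxon2: 8/22 differ, p = 0.364, d = 0.497.
taxon1–taxon3: 4/22 differ, p = 0.182, d = 0.208.
taxon2–taxon3: 7/22 differ, p = 0.318, d = 0.414.
The smallest distance is between taxon1 and taxon3.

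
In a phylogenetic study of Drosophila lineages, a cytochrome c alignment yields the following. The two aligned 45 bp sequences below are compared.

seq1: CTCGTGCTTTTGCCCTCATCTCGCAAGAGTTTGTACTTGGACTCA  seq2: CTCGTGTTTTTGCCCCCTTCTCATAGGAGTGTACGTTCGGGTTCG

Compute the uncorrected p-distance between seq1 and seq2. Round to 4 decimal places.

0.3333

The sequences differ at 15 of 45 positions.
p = 15/45 = 0.333333… ≈ 0.3333 (to 4 d.p.).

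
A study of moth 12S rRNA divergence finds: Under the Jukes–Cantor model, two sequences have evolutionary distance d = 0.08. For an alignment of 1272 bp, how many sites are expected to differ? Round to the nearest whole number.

97

Invert JC69: p = (3/4)(1 − e^(−4d/3)) = 0.75 × (1 − e^(-0.106667)) = 0.75 × (1 − 0.898825) = 0.075881.
Expected differing sites = pL ≈ 0.075881 × 1272 = 96.520632 ≈ 97.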